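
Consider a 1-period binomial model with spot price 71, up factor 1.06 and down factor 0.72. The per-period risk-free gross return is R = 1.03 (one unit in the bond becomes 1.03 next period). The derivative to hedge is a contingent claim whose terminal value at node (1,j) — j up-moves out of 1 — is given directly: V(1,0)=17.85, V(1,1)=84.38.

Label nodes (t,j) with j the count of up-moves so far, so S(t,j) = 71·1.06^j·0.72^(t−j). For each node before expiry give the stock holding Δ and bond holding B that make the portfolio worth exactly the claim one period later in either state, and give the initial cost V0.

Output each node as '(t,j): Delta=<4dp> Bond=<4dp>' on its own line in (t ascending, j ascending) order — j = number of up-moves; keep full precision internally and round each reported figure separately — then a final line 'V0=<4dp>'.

Under the risk-neutral measure, an up-move has probability p* = (R−d)/(u−d) = 0.9118 and values discount at R = 1.03.
Payoff layer (t=1): V(1,0)=17.8500, V(1,1)=84.3800
  t=0,j=0: stock 71.0000 → up 75.2600 (V=84.3800), down 51.1200 (V=17.8500). Price 76.2230; hedge Δ=2.7560, bond B=-119.4535.
Root portfolio cost Δ·71+B reproduces V0=76.2230.

(0,0): Delta=2.7560 Bond=-119.4535
V0=76.2230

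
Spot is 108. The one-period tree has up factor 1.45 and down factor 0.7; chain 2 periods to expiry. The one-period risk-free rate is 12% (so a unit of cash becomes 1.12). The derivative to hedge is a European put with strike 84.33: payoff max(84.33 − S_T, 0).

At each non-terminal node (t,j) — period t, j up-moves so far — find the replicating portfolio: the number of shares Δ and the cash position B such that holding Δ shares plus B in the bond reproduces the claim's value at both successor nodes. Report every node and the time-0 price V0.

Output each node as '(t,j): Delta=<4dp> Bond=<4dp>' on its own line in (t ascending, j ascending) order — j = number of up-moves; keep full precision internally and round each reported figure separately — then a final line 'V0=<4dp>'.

The replicating-portfolio and risk-neutral prices coincide; use p* = (1.12−0.7)/(1.45−0.7) = 0.5600 for the latter.
Terminal values V(2,·): V(2,0)=31.4100, V(2,1)=0.0000, V(2,2)=0.0000
Node (1,0) S=75.6000: V=(p*·0.0000+(1−p*)·31.4100)/1.12=12.3396; Δ=(0.0000−31.4100)/(109.6200−52.9200)=-0.5540; B=V−Δ·S=54.2196
Node (1,1) S=156.6000: V=(p*·0.0000+(1−p*)·0.0000)/1.12=0.0000; Δ=(0.0000−0.0000)/(227.0700−109.6200)=0.0000; B=V−Δ·S=0.0000
Node (0,0) S=108.0000: V=(p*·0.0000+(1−p*)·12.3396)/1.12=4.8477; Δ=(0.0000−12.3396)/(156.6000−75.6000)=-0.1523; B=V−Δ·S=21.3006
The time-0 hedge costs 4.8477, which is the no-arbitrage price.

(0,0): Delta=-0.1523 Bond=21.3006
(1,0): Delta=-0.5540 Bond=54.2196
(1,1): Delta=0.0000 Bond=0.0000
V0=4.8477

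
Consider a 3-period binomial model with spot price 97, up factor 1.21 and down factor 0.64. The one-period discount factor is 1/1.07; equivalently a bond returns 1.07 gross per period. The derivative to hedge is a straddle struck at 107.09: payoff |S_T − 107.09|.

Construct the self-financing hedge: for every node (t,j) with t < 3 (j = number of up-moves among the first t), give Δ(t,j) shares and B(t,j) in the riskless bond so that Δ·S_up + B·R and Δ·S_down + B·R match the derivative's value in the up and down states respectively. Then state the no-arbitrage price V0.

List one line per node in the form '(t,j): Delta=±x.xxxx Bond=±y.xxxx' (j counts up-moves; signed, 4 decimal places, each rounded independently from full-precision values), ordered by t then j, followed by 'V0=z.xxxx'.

Since d<R<u, set p* = (R−d)/(u−d) = 0.7544; price each node as the discounted p*-expectation of its children.
At expiry t=3: V(3,0)=81.6620, V(3,1)=59.0152, V(3,2)=16.1987, V(3,3)=64.7514
(2,0): S=39.7312. Δ = (V_up−V_dn)/(S_up−S_dn) = (59.0152−81.6620)/(48.0748−25.4280) = -1.0000. V = [p*·59.0152 + (1−p*)·81.6620]/1.07 = 60.3529. B = V − Δ·S = 100.0841.
(2,1): S=75.1168. Δ = (V_up−V_dn)/(S_up−S_dn) = (16.1987−59.0152)/(90.8913−48.0748) = -1.0000. V = [p*·16.1987 + (1−p*)·59.0152]/1.07 = 24.9673. B = V − Δ·S = 100.0841.
(2,2): S=142.0177. Δ = (V_up−V_dn)/(S_up−S_dn) = (64.7514−16.1987)/(171.8414−90.8913) = 0.5998. V = [p*·64.7514 + (1−p*)·16.1987]/1.07 = 49.3703. B = V − Δ·S = -35.8100.
(1,0): S=62.0800. Δ = (V_up−V_dn)/(S_up−S_dn) = (24.9673−60.3529)/(75.1168−39.7312) = -1.0000. V = [p*·24.9673 + (1−p*)·60.3529]/1.07 = 31.4566. B = V − Δ·S = 93.5366.
(1,1): S=117.3700. Δ = (V_up−V_dn)/(S_up−S_dn) = (49.3703−24.9673)/(142.0177−75.1168) = 0.3648. V = [p*·49.3703 + (1−p*)·24.9673]/1.07 = 40.5388. B = V − Δ·S = -2.2734.
(0,0): S=97.0000. Δ = (V_up−V_dn)/(S_up−S_dn) = (40.5388−31.4566)/(117.3700−62.0800) = 0.1643. V = [p*·40.5388 + (1−p*)·31.4566]/1.07 = 35.8020. B = V − Δ·S = 19.8681.
Self-financing check: at every node Δ·S+B equals the discounted successor values.

(0,0): Delta=0.1643 Bond=19.8681
(1,0): Delta=-1.0000 Bond=93.5366
(1,1): Delta=0.3648 Bond=-2.2734
(2,0): Delta=-1.0000 Bond=100.0841
(2,1): Delta=-1.0000 Bond=100.0841
(2,2): Delta=0.5998 Bond=-35.8100
V0=35.8020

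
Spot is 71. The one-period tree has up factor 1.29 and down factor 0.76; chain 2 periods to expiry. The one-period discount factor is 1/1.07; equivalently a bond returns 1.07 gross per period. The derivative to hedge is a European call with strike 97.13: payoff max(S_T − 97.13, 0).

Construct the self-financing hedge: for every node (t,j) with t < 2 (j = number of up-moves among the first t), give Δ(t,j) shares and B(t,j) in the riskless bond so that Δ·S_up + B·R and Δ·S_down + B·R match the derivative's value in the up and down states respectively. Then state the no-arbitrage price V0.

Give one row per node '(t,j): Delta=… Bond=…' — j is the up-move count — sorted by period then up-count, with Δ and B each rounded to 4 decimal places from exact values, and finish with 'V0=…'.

Since d<R<u, set p* = (R−d)/(u−d) = 0.5849; price each node as the discounted p*-expectation of its children.
At expiry t=2: V(2,0)=0.0000, V(2,1)=0.0000, V(2,2)=21.0211
Node (1,0) S=53.9600: V=(p*·0.0000+(1−p*)·0.0000)/1.07=0.0000; Δ=(0.0000−0.0000)/(69.6084−41.0096)=0.0000; B=V−Δ·S=0.0000
Node (1,1) S=91.5900: V=(p*·21.0211+(1−p*)·0.0000)/1.07=11.4910; Δ=(21.0211−0.0000)/(118.1511−69.6084)=0.4330; B=V−Δ·S=-28.1715
Node (0,0) S=71.0000: V=(p*·11.4910+(1−p*)·0.0000)/1.07=6.2814; Δ=(11.4910−0.0000)/(91.5900−53.9600)=0.3054; B=V−Δ·S=-15.3997
The time-0 hedge costs 6.2814, which is the no-arbitrage price.

(0,0): Delta=0.3054 Bond=-15.3997
(1,0): Delta=0.0000 Bond=0.0000
(1,1): Delta=0.4330 Bond=-28.1715
V0=6.2814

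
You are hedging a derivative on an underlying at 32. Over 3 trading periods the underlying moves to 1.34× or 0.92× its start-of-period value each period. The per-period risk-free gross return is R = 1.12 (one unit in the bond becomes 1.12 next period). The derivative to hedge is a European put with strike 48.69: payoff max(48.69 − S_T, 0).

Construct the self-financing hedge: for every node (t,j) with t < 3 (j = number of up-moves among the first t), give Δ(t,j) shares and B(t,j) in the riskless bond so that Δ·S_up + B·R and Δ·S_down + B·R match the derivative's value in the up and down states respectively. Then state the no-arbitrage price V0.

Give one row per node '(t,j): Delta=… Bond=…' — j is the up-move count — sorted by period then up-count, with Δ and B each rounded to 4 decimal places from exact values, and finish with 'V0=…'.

(0,0): Delta=-0.5519 Bond=23.5526
(1,0): Delta=-0.8565 Bond=35.3458
(1,1): Delta=-0.3219 Bond=16.5153
(2,0): Delta=-1.0000 Bond=43.4732
(2,1): Delta=-0.7482 Bond=35.3128
(2,2): Delta=0.0000 Bond=0.0000
V0=5.8903

No-arbitrage ⇒ martingale measure with p* = (R−d)/(u−d) = 0.4762.
Payoff layer (t=3): V(3,0)=23.7720, V(3,1)=12.3964, V(3,2)=0.0000, V(3,3)=0.0000
(2,0): S=27.0848. Δ = (V_up−V_dn)/(S_up−S_dn) = (12.3964−23.7720)/(36.2936−24.9180) = -1.0000. V = [p*·12.3964 + (1−p*)·23.7720]/1.12 = 16.3884. B = V − Δ·S = 43.4732.
(2,1): S=39.4496. Δ = (V_up−V_dn)/(S_up−S_dn) = (0.0000−12.3964)/(52.8625−36.2936) = -0.7482. V = [p*·0.0000 + (1−p*)·12.3964]/1.12 = 5.7976. B = V − Δ·S = 35.3128.
(2,2): S=57.4592. Δ = (V_up−V_dn)/(S_up−S_dn) = (0.0000−0.0000)/(76.9953−52.8625) = 0.0000. V = [p*·0.0000 + (1−p*)·0.0000]/1.12 = 0.0000. B = V − Δ·S = 0.0000.
(1,0): S=29.4400. Δ = (V_up−V_dn)/(S_up−S_dn) = (5.7976−16.3884)/(39.4496−27.0848) = -0.8565. V = [p*·5.7976 + (1−p*)·16.3884]/1.12 = 10.1296. B = V − Δ·S = 35.3458.
(1,1): S=42.8800. Δ = (V_up−V_dn)/(S_up−S_dn) = (0.0000−5.7976)/(57.4592−39.4496) = -0.3219. V = [p*·0.0000 + (1−p*)·5.7976]/1.12 = 2.7115. B = V − Δ·S = 16.5153.
(0,0): S=32.0000. Δ = (V_up−V_dn)/(S_up−S_dn) = (2.7115−10.1296)/(42.8800−29.4400) = -0.5519. V = [p*·2.7115 + (1−p*)·10.1296]/1.12 = 5.8903. B = V − Δ·S = 23.5526.
Each (Δ,B) replicates both successor values, so the strategy is self-financing and V0 is arbitrage-free.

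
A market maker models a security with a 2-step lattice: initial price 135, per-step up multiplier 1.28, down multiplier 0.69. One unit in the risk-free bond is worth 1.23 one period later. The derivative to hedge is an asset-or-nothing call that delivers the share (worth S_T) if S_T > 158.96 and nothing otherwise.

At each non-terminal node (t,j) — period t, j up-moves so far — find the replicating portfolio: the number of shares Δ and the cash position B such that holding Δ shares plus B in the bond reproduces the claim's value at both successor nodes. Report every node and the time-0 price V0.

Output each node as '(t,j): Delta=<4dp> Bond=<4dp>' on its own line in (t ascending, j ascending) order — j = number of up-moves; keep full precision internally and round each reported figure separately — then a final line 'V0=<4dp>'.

(0,0): Delta=2.0664 Bond=-156.4885
(1,0): Delta=0.0000 Bond=0.0000
(1,1): Delta=2.1695 Bond=-210.3031
V0=122.4692

Under the risk-neutral measure, an up-move has probability p* = (R−d)/(u−d) = 0.9153 and values discount at R = 1.23.
Terminal values V(2,·): V(2,0)=0.0000, V(2,1)=0.0000, V(2,2)=221.1840
  t=1,j=0: stock 93.1500 → up 119.2320 (V=0.0000), down 64.2735 (V=0.0000). Price 0.0000; hedge Δ=0.0000, bond B=0.0000.
  t=1,j=1: stock 172.8000 → up 221.1840 (V=221.1840), down 119.2320 (V=0.0000). Price 164.5850; hedge Δ=2.1695, bond B=-210.3031.
  t=0,j=0: stock 135.0000 → up 172.8000 (V=164.5850), down 93.1500 (V=0.0000). Price 122.4692; hedge Δ=2.0664, bond B=-156.4885.
Root portfolio cost Δ·135+B reproduces V0=122.4692.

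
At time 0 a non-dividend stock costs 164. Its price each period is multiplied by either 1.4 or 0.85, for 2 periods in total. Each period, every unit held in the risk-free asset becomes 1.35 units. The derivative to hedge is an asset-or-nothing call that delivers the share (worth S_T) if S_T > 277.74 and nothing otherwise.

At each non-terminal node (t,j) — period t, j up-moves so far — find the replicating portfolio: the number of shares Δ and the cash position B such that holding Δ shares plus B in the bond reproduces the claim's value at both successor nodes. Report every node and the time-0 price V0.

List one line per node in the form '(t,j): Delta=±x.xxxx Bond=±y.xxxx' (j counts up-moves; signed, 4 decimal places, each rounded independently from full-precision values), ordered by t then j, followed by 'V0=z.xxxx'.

No-arbitrage ⇒ martingale measure with p* = (R−d)/(u−d) = 0.9091.
Payoff layer (t=2): V(2,0)=0.0000, V(2,1)=0.0000, V(2,2)=321.4400
(1,0): S=139.4000. Δ = (V_up−V_dn)/(S_up−S_dn) = (0.0000−0.0000)/(195.1600−118.4900) = 0.0000. V = [p*·0.0000 + (1−p*)·0.0000]/1.35 = 0.0000. B = V − Δ·S = 0.0000.
(1,1): S=229.6000. Δ = (V_up−V_dn)/(S_up−S_dn) = (321.4400−0.0000)/(321.4400−195.1600) = 2.5455. V = [p*·321.4400 + (1−p*)·0.0000]/1.35 = 216.4579. B = V − Δ·S = -367.9785.
(0,0): S=164.0000. Δ = (V_up−V_dn)/(S_up−S_dn) = (216.4579−0.0000)/(229.6000−139.4000) = 2.3998. V = [p*·216.4579 + (1−p*)·0.0000]/1.35 = 145.7629. B = V − Δ·S = -247.7969.
The time-0 hedge costs 145.7629, which is the no-arbitrage price.

(0,0): Delta=2.3998 Bond=-247.7969
(1,0): Delta=0.0000 Bond=0.0000
(1,1): Delta=2.5455 Bond=-367.9785
V0=145.7629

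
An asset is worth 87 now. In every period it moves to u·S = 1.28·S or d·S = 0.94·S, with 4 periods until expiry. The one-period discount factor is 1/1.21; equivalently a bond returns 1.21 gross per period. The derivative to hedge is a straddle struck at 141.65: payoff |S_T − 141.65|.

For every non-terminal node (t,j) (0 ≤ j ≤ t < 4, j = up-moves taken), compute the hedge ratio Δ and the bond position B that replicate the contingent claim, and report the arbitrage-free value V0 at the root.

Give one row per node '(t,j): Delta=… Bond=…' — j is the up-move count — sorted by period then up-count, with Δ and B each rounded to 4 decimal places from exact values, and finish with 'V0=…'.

(0,0): Delta=0.6295 Bond=-30.1004
(1,0): Delta=-0.0750 Bond=21.1938
(1,1): Delta=0.7636 Bond=-51.3588
(2,0): Delta=-1.0000 Bond=96.7489
(2,1): Delta=0.1011 Bond=7.2100
(2,2): Delta=0.8898 Bond=-80.1249
(3,0): Delta=-1.0000 Bond=117.0661
(3,1): Delta=-1.0000 Bond=117.0661
(3,2): Delta=0.3107 Bond=-19.3645
(3,3): Delta=1.0000 Bond=-117.0661
V0=24.6637

The replicating-portfolio and risk-neutral prices coincide; use p* = (1.21−0.94)/(1.28−0.94) = 0.7941 for the latter.
Payoff layer (t=4): V(4,0)=73.7248, V(4,1)=49.1562, V(4,2)=15.7009, V(4,3)=29.8551, V(4,4)=91.8888
  t=3,j=0: stock 72.2608 → up 92.4938 (V=49.1562), down 67.9252 (V=73.7248). Price 44.8053; hedge Δ=-1.0000, bond B=117.0661.
  t=3,j=1: stock 98.3977 → up 125.9491 (V=15.7009), down 92.4938 (V=49.1562). Price 18.6684; hedge Δ=-1.0000, bond B=117.0661.
  t=3,j=2: stock 133.9884 → up 171.5051 (V=29.8551), down 125.9491 (V=15.7009). Price 22.2653; hedge Δ=0.3107, bond B=-19.3645.
  t=3,j=3: stock 182.4522 → up 233.5388 (V=91.8888), down 171.5051 (V=29.8551). Price 65.3861; hedge Δ=1.0000, bond B=-117.0661.
  t=2,j=0: stock 76.8732 → up 98.3977 (V=18.6684), down 72.2608 (V=44.8053). Price 19.8757; hedge Δ=-1.0000, bond B=96.7489.
  t=2,j=1: stock 104.6784 → up 133.9884 (V=22.2653), down 98.3977 (V=18.6684). Price 17.7891; hedge Δ=0.1011, bond B=7.2100.
  t=2,j=2: stock 142.5408 → up 182.4522 (V=65.3861), down 133.9884 (V=22.2653). Price 46.7011; hedge Δ=0.8898, bond B=-80.1249.
  t=1,j=0: stock 81.7800 → up 104.6784 (V=17.7891), down 76.8732 (V=19.8757). Price 15.0567; hedge Δ=-0.0750, bond B=21.1938.
  t=1,j=1: stock 111.3600 → up 142.5408 (V=46.7011), down 104.6784 (V=17.7891). Price 33.6765; hedge Δ=0.7636, bond B=-51.3588.
  t=0,j=0: stock 87.0000 → up 111.3600 (V=33.6765), down 81.7800 (V=15.0567). Price 24.6637; hedge Δ=0.6295, bond B=-30.1004.
Check: Δ(0,0)·S0 + B(0,0) = 24.6637 = V0.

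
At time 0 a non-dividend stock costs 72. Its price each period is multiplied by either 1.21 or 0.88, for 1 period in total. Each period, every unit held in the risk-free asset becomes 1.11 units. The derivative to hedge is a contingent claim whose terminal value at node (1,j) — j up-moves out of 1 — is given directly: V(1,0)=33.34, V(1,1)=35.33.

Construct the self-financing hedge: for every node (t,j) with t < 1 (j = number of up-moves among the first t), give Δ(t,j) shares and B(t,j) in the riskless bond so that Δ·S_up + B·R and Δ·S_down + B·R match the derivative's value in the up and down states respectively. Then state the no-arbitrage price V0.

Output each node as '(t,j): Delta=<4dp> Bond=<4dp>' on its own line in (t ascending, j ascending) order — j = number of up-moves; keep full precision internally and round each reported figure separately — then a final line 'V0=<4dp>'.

(0,0): Delta=0.0838 Bond=25.2553
V0=31.2856

The replicating-portfolio and risk-neutral prices coincide; use p* = (1.11−0.88)/(1.21−0.88) = 0.6970 for the latter.
Terminal payoffs: V(1,0)=33.3400, V(1,1)=35.3300
  t=0,j=0: stock 72.0000 → up 87.1200 (V=35.3300), down 63.3600 (V=33.3400). Price 31.2856; hedge Δ=0.0838, bond B=25.2553.
Root portfolio cost Δ·72+B reproduces V0=31.2856.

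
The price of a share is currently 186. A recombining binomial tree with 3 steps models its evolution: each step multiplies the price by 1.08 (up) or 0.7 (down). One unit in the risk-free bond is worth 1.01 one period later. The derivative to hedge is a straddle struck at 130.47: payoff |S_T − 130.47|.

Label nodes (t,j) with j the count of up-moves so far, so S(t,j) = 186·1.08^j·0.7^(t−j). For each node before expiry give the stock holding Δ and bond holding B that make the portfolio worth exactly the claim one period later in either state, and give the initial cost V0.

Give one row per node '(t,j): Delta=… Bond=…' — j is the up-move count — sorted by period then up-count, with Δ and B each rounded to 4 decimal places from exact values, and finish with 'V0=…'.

(0,0): Delta=0.7003 Bond=-64.9130
(1,0): Delta=-0.3014 Bond=64.8619
(1,1): Delta=0.8469 Bond=-95.0127
(2,0): Delta=-1.0000 Bond=129.1782
(2,1): Delta=-0.1992 Bond=51.1339
(2,2): Delta=1.0000 Bond=-129.1782
V0=65.3411

The replicating-portfolio and risk-neutral prices coincide; use p* = (1.01−0.7)/(1.08−0.7) = 0.8158 for the latter.
Payoff layer (t=3): V(3,0)=66.6720, V(3,1)=32.0388, V(3,2)=21.3953, V(3,3)=103.8364
Node (2,0) S=91.1400: V=(p*·32.0388+(1−p*)·66.6720)/1.01=38.0382; Δ=(32.0388−66.6720)/(98.4312−63.7980)=-1.0000; B=V−Δ·S=129.1782
Node (2,1) S=140.6160: V=(p*·21.3953+(1−p*)·32.0388)/1.01=23.1247; Δ=(21.3953−32.0388)/(151.8653−98.4312)=-0.1992; B=V−Δ·S=51.1339
Node (2,2) S=216.9504: V=(p*·103.8364+(1−p*)·21.3953)/1.01=87.7722; Δ=(103.8364−21.3953)/(234.3064−151.8653)=1.0000; B=V−Δ·S=-129.1782
Node (1,0) S=130.2000: V=(p*·23.1247+(1−p*)·38.0382)/1.01=25.6158; Δ=(23.1247−38.0382)/(140.6160−91.1400)=-0.3014; B=V−Δ·S=64.8619
Node (1,1) S=200.8800: V=(p*·87.7722+(1−p*)·23.1247)/1.01=75.1123; Δ=(87.7722−23.1247)/(216.9504−140.6160)=0.8469; B=V−Δ·S=-95.0127
Node (0,0) S=186.0000: V=(p*·75.1123+(1−p*)·25.6158)/1.01=65.3411; Δ=(75.1123−25.6158)/(200.8800−130.2000)=0.7003; B=V−Δ·S=-64.9130
The time-0 hedge costs 65.3411, which is the no-arbitrage price.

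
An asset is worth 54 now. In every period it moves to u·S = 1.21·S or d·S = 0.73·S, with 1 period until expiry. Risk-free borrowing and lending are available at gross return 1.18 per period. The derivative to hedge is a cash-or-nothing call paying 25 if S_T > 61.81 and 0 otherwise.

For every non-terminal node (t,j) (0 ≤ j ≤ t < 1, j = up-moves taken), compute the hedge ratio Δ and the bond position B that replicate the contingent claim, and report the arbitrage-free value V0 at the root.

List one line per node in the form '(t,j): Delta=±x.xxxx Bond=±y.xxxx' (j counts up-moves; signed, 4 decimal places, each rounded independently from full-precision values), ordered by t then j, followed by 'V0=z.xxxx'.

Under the risk-neutral measure, an up-move has probability p* = (R−d)/(u−d) = 0.9375 and values discount at R = 1.18.
Terminal values V(1,·): V(1,0)=0.0000, V(1,1)=25.0000
  t=0,j=0: stock 54.0000 → up 65.3400 (V=25.0000), down 39.4200 (V=0.0000). Price 19.8623; hedge Δ=0.9645, bond B=-32.2210.
Self-financing check: at every node Δ·S+B equals the discounted successor values.

(0,0): Delta=0.9645 Bond=-32.2210
V0=19.8623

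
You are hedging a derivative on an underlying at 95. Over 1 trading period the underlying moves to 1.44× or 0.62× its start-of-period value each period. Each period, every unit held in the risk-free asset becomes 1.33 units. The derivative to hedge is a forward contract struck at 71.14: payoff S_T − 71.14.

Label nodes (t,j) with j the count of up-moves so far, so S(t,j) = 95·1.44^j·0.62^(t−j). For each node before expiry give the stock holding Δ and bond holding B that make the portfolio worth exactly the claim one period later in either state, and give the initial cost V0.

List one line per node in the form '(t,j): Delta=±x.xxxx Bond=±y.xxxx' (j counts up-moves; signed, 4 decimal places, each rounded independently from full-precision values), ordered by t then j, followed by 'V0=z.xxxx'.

Risk-neutral probability p* = (R−d)/(u−d) = (1.33−0.62)/(1.44−0.62) = 0.8659.
Payoff layer (t=1): V(1,0)=-12.2400, V(1,1)=65.6600
Node (0,0) S=95.0000: V=(p*·65.6600+(1−p*)·-12.2400)/1.33=41.5113; Δ=(65.6600−-12.2400)/(136.8000−58.9000)=1.0000; B=V−Δ·S=-53.4887
The time-0 hedge costs 41.5113, which is the no-arbitrage price.

(0,0): Delta=1.0000 Bond=-53.4887
V0=41.5113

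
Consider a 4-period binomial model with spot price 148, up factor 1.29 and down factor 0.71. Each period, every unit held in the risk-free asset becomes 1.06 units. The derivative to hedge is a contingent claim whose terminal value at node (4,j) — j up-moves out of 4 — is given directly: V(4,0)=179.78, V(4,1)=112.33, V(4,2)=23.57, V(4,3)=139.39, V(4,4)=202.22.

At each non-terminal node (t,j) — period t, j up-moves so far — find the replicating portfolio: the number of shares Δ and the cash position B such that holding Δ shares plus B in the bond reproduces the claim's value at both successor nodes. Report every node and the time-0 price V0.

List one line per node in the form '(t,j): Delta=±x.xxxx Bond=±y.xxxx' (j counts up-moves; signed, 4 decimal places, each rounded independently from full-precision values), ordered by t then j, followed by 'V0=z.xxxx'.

Under the risk-neutral measure, an up-move has probability p* = (R−d)/(u−d) = 0.6034 and values discount at R = 1.06.
At expiry t=4: V(4,0)=179.7800, V(4,1)=112.3300, V(4,2)=23.5700, V(4,3)=139.3900, V(4,4)=202.2200
(3,0): S=52.9708. Δ = (V_up−V_dn)/(S_up−S_dn) = (112.3300−179.7800)/(68.3324−37.6093) = -2.1954. V = [p*·112.3300 + (1−p*)·179.7800]/1.06 = 131.2051. B = V − Δ·S = 247.4982.
(3,1): S=96.2428. Δ = (V_up−V_dn)/(S_up−S_dn) = (23.5700−112.3300)/(124.1532−68.3324) = -1.5901. V = [p*·23.5700 + (1−p*)·112.3300]/1.06 = 55.4414. B = V − Δ·S = 208.4759.
(3,2): S=174.8636. Δ = (V_up−V_dn)/(S_up−S_dn) = (139.3900−23.5700)/(225.5741−124.1532) = 1.1420. V = [p*·139.3900 + (1−p*)·23.5700]/1.06 = 88.1711. B = V − Δ·S = -111.5185.
(3,3): S=317.7100. Δ = (V_up−V_dn)/(S_up−S_dn) = (202.2200−139.3900)/(409.8459−225.5741) = 0.3410. V = [p*·202.2200 + (1−p*)·139.3900]/1.06 = 167.2685. B = V − Δ·S = 58.9410.
(2,0): S=74.6068. Δ = (V_up−V_dn)/(S_up−S_dn) = (55.4414−131.2051)/(96.2428−52.9708) = -1.7509. V = [p*·55.4414 + (1−p*)·131.2051]/1.06 = 80.6468. B = V − Δ·S = 211.2738.
(2,1): S=135.5532. Δ = (V_up−V_dn)/(S_up−S_dn) = (88.1711−55.4414)/(174.8636−96.2428) = 0.4163. V = [p*·88.1711 + (1−p*)·55.4414]/1.06 = 70.9359. B = V − Δ·S = 14.5055.
(2,2): S=246.2868. Δ = (V_up−V_dn)/(S_up−S_dn) = (167.2685−88.1711)/(317.7100−174.8636) = 0.5537. V = [p*·167.2685 + (1−p*)·88.1711]/1.06 = 128.2097. B = V − Δ·S = -8.1651.
(1,0): S=105.0800. Δ = (V_up−V_dn)/(S_up−S_dn) = (70.9359−80.6468)/(135.5532−74.6068) = -0.1593. V = [p*·70.9359 + (1−p*)·80.6468]/1.06 = 70.5536. B = V − Δ·S = 87.2965.
(1,1): S=190.9200. Δ = (V_up−V_dn)/(S_up−S_dn) = (128.2097−70.9359)/(246.2868−135.5532) = 0.5172. V = [p*·128.2097 + (1−p*)·70.9359]/1.06 = 99.5261. B = V − Δ·S = 0.7782.
(0,0): S=148.0000. Δ = (V_up−V_dn)/(S_up−S_dn) = (99.5261−70.5536)/(190.9200−105.0800) = 0.3375. V = [p*·99.5261 + (1−p*)·70.5536]/1.06 = 83.0538. B = V − Δ·S = 33.1011.
Self-financing check: at every node Δ·S+B equals the discounted successor values.

(0,0): Delta=0.3375 Bond=33.1011
(1,0): Delta=-0.1593 Bond=87.2965
(1,1): Delta=0.5172 Bond=0.7782
(2,0): Delta=-1.7509 Bond=211.2738
(2,1): Delta=0.4163 Bond=14.5055
(2,2): Delta=0.5537 Bond=-8.1651
(3,0): Delta=-2.1954 Bond=247.4982
(3,1): Delta=-1.5901 Bond=208.4759
(3,2): Delta=1.1420 Bond=-111.5185
(3,3): Delta=0.3410 Bond=58.9410
V0=83.0538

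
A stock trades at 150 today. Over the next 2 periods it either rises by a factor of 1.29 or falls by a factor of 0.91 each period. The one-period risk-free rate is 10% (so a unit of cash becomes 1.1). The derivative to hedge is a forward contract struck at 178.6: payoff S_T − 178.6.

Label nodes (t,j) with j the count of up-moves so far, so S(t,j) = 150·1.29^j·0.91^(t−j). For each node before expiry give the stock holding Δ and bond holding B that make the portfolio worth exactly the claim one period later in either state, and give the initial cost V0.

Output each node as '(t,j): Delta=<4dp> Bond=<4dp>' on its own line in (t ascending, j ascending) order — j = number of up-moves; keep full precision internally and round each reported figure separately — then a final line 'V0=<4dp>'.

(0,0): Delta=1.0000 Bond=-147.6033
(1,0): Delta=1.0000 Bond=-162.3636
(1,1): Delta=1.0000 Bond=-162.3636
V0=2.3967

Since d<R<u, set p* = (R−d)/(u−d) = 0.5000; price each node as the discounted p*-expectation of its children.
Terminal payoffs: V(2,0)=-54.3850, V(2,1)=-2.5150, V(2,2)=71.0150
Node (1,0) S=136.5000: V=(p*·-2.5150+(1−p*)·-54.3850)/1.1=-25.8636; Δ=(-2.5150−-54.3850)/(176.0850−124.2150)=1.0000; B=V−Δ·S=-162.3636
Node (1,1) S=193.5000: V=(p*·71.0150+(1−p*)·-2.5150)/1.1=31.1364; Δ=(71.0150−-2.5150)/(249.6150−176.0850)=1.0000; B=V−Δ·S=-162.3636
Node (0,0) S=150.0000: V=(p*·31.1364+(1−p*)·-25.8636)/1.1=2.3967; Δ=(31.1364−-25.8636)/(193.5000−136.5000)=1.0000; B=V−Δ·S=-147.6033
The time-0 hedge costs 2.3967, which is the no-arbitrage price.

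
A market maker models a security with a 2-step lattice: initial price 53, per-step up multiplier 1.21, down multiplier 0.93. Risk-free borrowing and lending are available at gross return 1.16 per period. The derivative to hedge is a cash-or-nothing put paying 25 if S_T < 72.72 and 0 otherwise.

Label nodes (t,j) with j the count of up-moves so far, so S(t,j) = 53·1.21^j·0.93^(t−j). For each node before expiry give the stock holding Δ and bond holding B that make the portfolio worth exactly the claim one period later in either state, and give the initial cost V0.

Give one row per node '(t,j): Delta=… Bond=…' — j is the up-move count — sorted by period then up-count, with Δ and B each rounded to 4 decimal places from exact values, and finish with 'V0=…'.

Under the risk-neutral measure, an up-move has probability p* = (R−d)/(u−d) = 0.8214 and values discount at R = 1.16.
Payoff layer (t=2): V(2,0)=25.0000, V(2,1)=25.0000, V(2,2)=0.0000
  t=1,j=0: stock 49.2900 → up 59.6409 (V=25.0000), down 45.8397 (V=25.0000). Price 21.5517; hedge Δ=0.0000, bond B=21.5517.
  t=1,j=1: stock 64.1300 → up 77.5973 (V=0.0000), down 59.6409 (V=25.0000). Price 3.8485; hedge Δ=-1.3923, bond B=93.1342.
  t=0,j=0: stock 53.0000 → up 64.1300 (V=3.8485), down 49.2900 (V=21.5517). Price 6.0429; hedge Δ=-1.1929, bond B=69.2687.
Self-financing check: at every node Δ·S+B equals the discounted successor values.

(0,0): Delta=-1.1929 Bond=69.2687
(1,0): Delta=0.0000 Bond=21.5517
(1,1): Delta=-1.3923 Bond=93.1342
V0=6.0429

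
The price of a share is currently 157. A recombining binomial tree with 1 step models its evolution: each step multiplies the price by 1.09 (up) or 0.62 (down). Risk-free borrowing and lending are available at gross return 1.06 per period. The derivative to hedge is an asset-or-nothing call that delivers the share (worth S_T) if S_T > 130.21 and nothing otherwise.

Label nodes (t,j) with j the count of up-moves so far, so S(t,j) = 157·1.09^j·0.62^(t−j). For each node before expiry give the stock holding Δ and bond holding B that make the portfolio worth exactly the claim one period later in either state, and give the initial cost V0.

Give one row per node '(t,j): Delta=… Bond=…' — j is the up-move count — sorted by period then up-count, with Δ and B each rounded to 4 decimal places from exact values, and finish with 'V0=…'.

No-arbitrage ⇒ martingale measure with p* = (R−d)/(u−d) = 0.9362.
Payoff layer (t=1): V(1,0)=0.0000, V(1,1)=171.1300
Node (0,0) S=157.0000: V=(p*·171.1300+(1−p*)·0.0000)/1.06=151.1385; Δ=(171.1300−0.0000)/(171.1300−97.3400)=2.3191; B=V−Δ·S=-212.9679
Self-financing check: at every node Δ·S+B equals the discounted successor values.

(0,0): Delta=2.3191 Bond=-212.9679
V0=151.1385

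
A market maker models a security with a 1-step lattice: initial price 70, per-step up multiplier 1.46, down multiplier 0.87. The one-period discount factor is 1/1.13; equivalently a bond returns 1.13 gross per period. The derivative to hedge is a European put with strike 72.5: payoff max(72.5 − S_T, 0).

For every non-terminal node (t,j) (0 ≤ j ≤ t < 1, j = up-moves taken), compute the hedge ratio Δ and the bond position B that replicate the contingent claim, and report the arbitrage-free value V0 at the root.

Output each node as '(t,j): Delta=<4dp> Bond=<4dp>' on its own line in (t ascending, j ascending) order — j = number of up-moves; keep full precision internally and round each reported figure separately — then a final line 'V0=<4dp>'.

Risk-neutral probability p* = (R−d)/(u−d) = (1.13−0.87)/(1.46−0.87) = 0.4407.
At expiry t=1: V(1,0)=11.6000, V(1,1)=0.0000
(0,0): S=70.0000. Δ = (V_up−V_dn)/(S_up−S_dn) = (0.0000−11.6000)/(102.2000−60.9000) = -0.2809. V = [p*·0.0000 + (1−p*)·11.6000]/1.13 = 5.7417. B = V − Δ·S = 25.4027.
Each (Δ,B) replicates both successor values, so the strategy is self-financing and V0 is arbitrage-free.

(0,0): Delta=-0.2809 Bond=25.4027
V0=5.7417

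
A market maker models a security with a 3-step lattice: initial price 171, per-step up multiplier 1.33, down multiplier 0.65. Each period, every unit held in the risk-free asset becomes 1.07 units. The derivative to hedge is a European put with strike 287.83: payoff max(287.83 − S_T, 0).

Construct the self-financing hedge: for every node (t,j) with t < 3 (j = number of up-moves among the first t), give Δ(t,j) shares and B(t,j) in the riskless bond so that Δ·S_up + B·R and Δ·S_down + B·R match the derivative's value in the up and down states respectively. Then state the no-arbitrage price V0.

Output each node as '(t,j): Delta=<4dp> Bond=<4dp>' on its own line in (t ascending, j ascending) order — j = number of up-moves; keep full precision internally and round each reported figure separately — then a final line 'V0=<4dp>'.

No-arbitrage ⇒ martingale measure with p* = (R−d)/(u−d) = 0.6176.
Payoff layer (t=3): V(3,0)=240.8691, V(3,1)=191.7408, V(3,2)=91.2168, V(3,3)=0.0000
Node (2,0) S=72.2475: V=(p*·191.7408+(1−p*)·240.8691)/1.07=196.7525; Δ=(191.7408−240.8691)/(96.0892−46.9609)=-1.0000; B=V−Δ·S=269.0000
Node (2,1) S=147.8295: V=(p*·91.2168+(1−p*)·191.7408)/1.07=121.1705; Δ=(91.2168−191.7408)/(196.6132−96.0892)=-1.0000; B=V−Δ·S=269.0000
Node (2,2) S=302.4819: V=(p*·0.0000+(1−p*)·91.2168)/1.07=32.5953; Δ=(0.0000−91.2168)/(402.3009−196.6132)=-0.4435; B=V−Δ·S=166.7376
Node (1,0) S=111.1500: V=(p*·121.1705+(1−p*)·196.7525)/1.07=140.2519; Δ=(121.1705−196.7525)/(147.8295−72.2475)=-1.0000; B=V−Δ·S=251.4019
Node (1,1) S=227.4300: V=(p*·32.5953+(1−p*)·121.1705)/1.07=62.1143; Δ=(32.5953−121.1705)/(302.4819−147.8295)=-0.5727; B=V−Δ·S=192.3719
Node (0,0) S=171.0000: V=(p*·62.1143+(1−p*)·140.2519)/1.07=85.9724; Δ=(62.1143−140.2519)/(227.4300−111.1500)=-0.6720; B=V−Δ·S=200.8806
Check: Δ(0,0)·S0 + B(0,0) = 85.9724 = V0.

(0,0): Delta=-0.6720 Bond=200.8806
(1,0): Delta=-1.0000 Bond=251.4019
(1,1): Delta=-0.5727 Bond=192.3719
(2,0): Delta=-1.0000 Bond=269.0000
(2,1): Delta=-1.0000 Bond=269.0000
(2,2): Delta=-0.4435 Bond=166.7376
V0=85.9724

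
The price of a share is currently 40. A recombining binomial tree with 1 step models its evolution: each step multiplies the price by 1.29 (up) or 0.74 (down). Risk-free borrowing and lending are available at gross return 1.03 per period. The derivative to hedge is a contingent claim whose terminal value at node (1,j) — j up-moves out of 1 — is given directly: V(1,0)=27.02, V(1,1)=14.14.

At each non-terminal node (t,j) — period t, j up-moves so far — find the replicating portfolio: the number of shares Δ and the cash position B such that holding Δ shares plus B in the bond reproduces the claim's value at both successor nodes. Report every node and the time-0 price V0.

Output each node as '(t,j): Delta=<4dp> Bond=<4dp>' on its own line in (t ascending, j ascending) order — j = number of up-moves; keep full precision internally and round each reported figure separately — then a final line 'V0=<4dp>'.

No-arbitrage ⇒ martingale measure with p* = (R−d)/(u−d) = 0.5273.
Terminal values V(1,·): V(1,0)=27.0200, V(1,1)=14.1400
Node (0,0) S=40.0000: V=(p*·14.1400+(1−p*)·27.0200)/1.03=19.6395; Δ=(14.1400−27.0200)/(51.6000−29.6000)=-0.5855; B=V−Δ·S=43.0577
Check: Δ(0,0)·S0 + B(0,0) = 19.6395 = V0.

(0,0): Delta=-0.5855 Bond=43.0577
V0=19.6395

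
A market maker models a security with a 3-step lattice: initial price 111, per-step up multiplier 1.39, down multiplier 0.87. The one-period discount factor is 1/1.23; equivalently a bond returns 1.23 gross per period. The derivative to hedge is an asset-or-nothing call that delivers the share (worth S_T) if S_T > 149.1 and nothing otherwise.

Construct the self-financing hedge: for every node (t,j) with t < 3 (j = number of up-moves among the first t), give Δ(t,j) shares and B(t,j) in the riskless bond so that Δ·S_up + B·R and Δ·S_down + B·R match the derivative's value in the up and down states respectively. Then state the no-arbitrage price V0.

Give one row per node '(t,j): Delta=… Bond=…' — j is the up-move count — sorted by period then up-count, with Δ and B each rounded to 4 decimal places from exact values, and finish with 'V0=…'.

Under the risk-neutral measure, an up-move has probability p* = (R−d)/(u−d) = 0.6923 and values discount at R = 1.23.
Terminal values V(3,·): V(3,0)=0.0000, V(3,1)=0.0000, V(3,2)=186.5829, V(3,3)=298.1037
  t=2,j=0: stock 84.0159 → up 116.7821 (V=0.0000), down 73.0938 (V=0.0000). Price 0.0000; hedge Δ=0.0000, bond B=0.0000.
  t=2,j=1: stock 134.2323 → up 186.5829 (V=186.5829), down 116.7821 (V=0.0000). Price 105.0185; hedge Δ=2.6731, bond B=-253.7947.
  t=2,j=2: stock 214.4631 → up 298.1037 (V=298.1037), down 186.5829 (V=186.5829). Price 214.4631; hedge Δ=1.0000, bond B=0.0000.
  t=1,j=0: stock 96.5700 → up 134.2323 (V=105.0185), down 84.0159 (V=0.0000). Price 59.1099; hedge Δ=2.0913, bond B=-142.8488.
  t=1,j=1: stock 154.2900 → up 214.4631 (V=214.4631), down 134.2323 (V=105.0185). Price 146.9820; hedge Δ=1.3641, bond B=-63.4884.
  t=0,j=0: stock 111.0000 → up 154.2900 (V=146.9820), down 96.5700 (V=59.1099). Price 97.5158; hedge Δ=1.5224, bond B=-71.4691.
The time-0 hedge costs 97.5158, which is the no-arbitrage price.

(0,0): Delta=1.5224 Bond=-71.4691
(1,0): Delta=2.0913 Bond=-142.8488
(1,1): Delta=1.3641 Bond=-63.4884
(2,0): Delta=0.0000 Bond=0.0000
(2,1): Delta=2.6731 Bond=-253.7947
(2,2): Delta=1.0000 Bond=0.0000
V0=97.5158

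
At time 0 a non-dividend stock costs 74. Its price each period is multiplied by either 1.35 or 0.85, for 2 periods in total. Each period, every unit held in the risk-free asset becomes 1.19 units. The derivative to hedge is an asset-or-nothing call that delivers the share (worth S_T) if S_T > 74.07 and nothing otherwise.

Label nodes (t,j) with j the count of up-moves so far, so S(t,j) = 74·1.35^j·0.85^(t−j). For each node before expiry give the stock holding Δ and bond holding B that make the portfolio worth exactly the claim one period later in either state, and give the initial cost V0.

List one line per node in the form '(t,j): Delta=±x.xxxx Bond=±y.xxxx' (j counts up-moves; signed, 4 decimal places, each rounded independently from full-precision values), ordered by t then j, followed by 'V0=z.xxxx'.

(0,0): Delta=1.3886 Bond=-32.6204
(1,0): Delta=2.7000 Bond=-121.3071
(1,1): Delta=1.0000 Bond=0.0000
V0=70.1339

Under the risk-neutral measure, an up-move has probability p* = (R−d)/(u−d) = 0.6800 and values discount at R = 1.19.
Terminal values V(2,·): V(2,0)=0.0000, V(2,1)=84.9150, V(2,2)=134.8650
(1,0): S=62.9000. Δ = (V_up−V_dn)/(S_up−S_dn) = (84.9150−0.0000)/(84.9150−53.4650) = 2.7000. V = [p*·84.9150 + (1−p*)·0.0000]/1.19 = 48.5229. B = V − Δ·S = -121.3071.
(1,1): S=99.9000. Δ = (V_up−V_dn)/(S_up−S_dn) = (134.8650−84.9150)/(134.8650−84.9150) = 1.0000. V = [p*·134.8650 + (1−p*)·84.9150]/1.19 = 99.9000. B = V − Δ·S = 0.0000.
(0,0): S=74.0000. Δ = (V_up−V_dn)/(S_up−S_dn) = (99.9000−48.5229)/(99.9000−62.9000) = 1.3886. V = [p*·99.9000 + (1−p*)·48.5229]/1.19 = 70.1339. B = V − Δ·S = -32.6204.
Self-financing check: at every node Δ·S+B equals the discounted successor values.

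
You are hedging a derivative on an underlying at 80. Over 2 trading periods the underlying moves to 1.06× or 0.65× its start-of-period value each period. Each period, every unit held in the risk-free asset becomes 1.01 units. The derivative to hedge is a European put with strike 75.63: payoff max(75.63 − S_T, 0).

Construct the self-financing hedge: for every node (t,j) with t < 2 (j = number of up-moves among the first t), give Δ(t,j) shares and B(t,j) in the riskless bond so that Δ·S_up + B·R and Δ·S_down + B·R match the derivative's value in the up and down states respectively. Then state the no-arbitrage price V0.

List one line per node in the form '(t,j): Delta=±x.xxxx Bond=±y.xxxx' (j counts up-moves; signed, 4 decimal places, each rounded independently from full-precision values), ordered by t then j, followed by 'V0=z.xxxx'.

Since d<R<u, set p* = (R−d)/(u−d) = 0.8780; price each node as the discounted p*-expectation of its children.
At expiry t=2: V(2,0)=41.8300, V(2,1)=20.5100, V(2,2)=0.0000
(1,0): S=52.0000. Δ = (V_up−V_dn)/(S_up−S_dn) = (20.5100−41.8300)/(55.1200−33.8000) = -1.0000. V = [p*·20.5100 + (1−p*)·41.8300]/1.01 = 22.8812. B = V − Δ·S = 74.8812.
(1,1): S=84.8000. Δ = (V_up−V_dn)/(S_up−S_dn) = (0.0000−20.5100)/(89.8880−55.1200) = -0.5899. V = [p*·0.0000 + (1−p*)·20.5100]/1.01 = 2.4765. B = V − Δ·S = 52.5008.
(0,0): S=80.0000. Δ = (V_up−V_dn)/(S_up−S_dn) = (2.4765−22.8812)/(84.8000−52.0000) = -0.6221. V = [p*·2.4765 + (1−p*)·22.8812]/1.01 = 4.9157. B = V − Δ·S = 54.6833.
The time-0 hedge costs 4.9157, which is the no-arbitrage price.

(0,0): Delta=-0.6221 Bond=54.6833
(1,0): Delta=-1.0000 Bond=74.8812
(1,1): Delta=-0.5899 Bond=52.5008
V0=4.9157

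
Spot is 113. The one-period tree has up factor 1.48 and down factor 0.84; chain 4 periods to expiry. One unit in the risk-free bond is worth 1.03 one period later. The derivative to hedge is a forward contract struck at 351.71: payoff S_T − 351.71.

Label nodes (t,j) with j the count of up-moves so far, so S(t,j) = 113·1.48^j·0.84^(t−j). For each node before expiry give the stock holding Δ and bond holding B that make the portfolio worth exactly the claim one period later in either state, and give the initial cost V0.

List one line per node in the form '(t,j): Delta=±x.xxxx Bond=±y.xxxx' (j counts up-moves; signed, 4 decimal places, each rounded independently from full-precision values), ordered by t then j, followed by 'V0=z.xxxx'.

No-arbitrage ⇒ martingale measure with p* = (R−d)/(u−d) = 0.2969.
Terminal values V(4,·): V(4,0)=-295.4505, V(4,1)=-252.5862, V(4,2)=-177.0633, V(4,3)=-43.9991, V(4,4)=190.4473
  t=3,j=0: stock 66.9756 → up 99.1238 (V=-252.5862), down 56.2595 (V=-295.4505). Price -274.4905; hedge Δ=1.0000, bond B=-341.4660.
  t=3,j=1: stock 118.0045 → up 174.6467 (V=-177.0633), down 99.1238 (V=-252.5862). Price -223.4615; hedge Δ=1.0000, bond B=-341.4660.
  t=3,j=2: stock 207.9128 → up 307.7109 (V=-43.9991), down 174.6467 (V=-177.0633). Price -133.5533; hedge Δ=1.0000, bond B=-341.4660.
  t=3,j=3: stock 366.3225 → up 542.1573 (V=190.4473), down 307.7109 (V=-43.9991). Price 24.8565; hedge Δ=1.0000, bond B=-341.4660.
  t=2,j=0: stock 79.7328 → up 118.0045 (V=-223.4615), down 66.9756 (V=-274.4905). Price -251.7876; hedge Δ=1.0000, bond B=-331.5204.
  t=2,j=1: stock 140.4816 → up 207.9128 (V=-133.5533), down 118.0045 (V=-223.4615). Price -191.0388; hedge Δ=1.0000, bond B=-331.5204.
  t=2,j=2: stock 247.5152 → up 366.3225 (V=24.8565), down 207.9128 (V=-133.5533). Price -84.0052; hedge Δ=1.0000, bond B=-331.5204.
  t=1,j=0: stock 94.9200 → up 140.4816 (V=-191.0388), down 79.7328 (V=-251.7876). Price -226.9445; hedge Δ=1.0000, bond B=-321.8645.
  t=1,j=1: stock 167.2400 → up 247.5152 (V=-84.0052), down 140.4816 (V=-191.0388). Price -154.6245; hedge Δ=1.0000, bond B=-321.8645.
  t=0,j=0: stock 113.0000 → up 167.2400 (V=-154.6245), down 94.9200 (V=-226.9445). Price -199.4898; hedge Δ=1.0000, bond B=-312.4898.
Each (Δ,B) replicates both successor values, so the strategy is self-financing and V0 is arbitrage-free.

(0,0): Delta=1.0000 Bond=-312.4898
(1,0): Delta=1.0000 Bond=-321.8645
(1,1): Delta=1.0000 Bond=-321.8645
(2,0): Delta=1.0000 Bond=-331.5204
(2,1): Delta=1.0000 Bond=-331.5204
(2,2): Delta=1.0000 Bond=-331.5204
(3,0): Delta=1.0000 Bond=-341.4660
(3,1): Delta=1.0000 Bond=-341.4660
(3,2): Delta=1.0000 Bond=-341.4660
(3,3): Delta=1.0000 Bond=-341.4660
V0=-199.4898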